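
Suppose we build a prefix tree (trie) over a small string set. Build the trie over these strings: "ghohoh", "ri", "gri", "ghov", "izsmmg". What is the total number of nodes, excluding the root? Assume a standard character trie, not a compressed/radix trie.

Count nodes per top-level branch (shared prefixes stored once):
  'g'-branch (ghohoh, ghov, gri): 9 nodes
  'i'-branch (izsmmg): 6 nodes
  'r'-branch (ri): 2 nodes
Sum: 17

17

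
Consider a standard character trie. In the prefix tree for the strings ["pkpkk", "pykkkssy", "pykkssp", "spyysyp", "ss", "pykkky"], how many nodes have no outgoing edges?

6

Leaves are exactly the stored words that no other stored word extends.
Those words: "pkpkk", "pykkkssy", "pykkky", "pykkssp", "spyysyp", "ss"
Leaf count: 6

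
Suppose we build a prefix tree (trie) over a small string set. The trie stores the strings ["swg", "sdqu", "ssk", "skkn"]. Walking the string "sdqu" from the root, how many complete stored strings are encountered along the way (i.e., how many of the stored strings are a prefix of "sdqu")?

Traverse "sdqu" character by character; count nodes along the way that are marked as word ends.
Prefixes of the query that are stored words: "sdqu"
Count: 1

1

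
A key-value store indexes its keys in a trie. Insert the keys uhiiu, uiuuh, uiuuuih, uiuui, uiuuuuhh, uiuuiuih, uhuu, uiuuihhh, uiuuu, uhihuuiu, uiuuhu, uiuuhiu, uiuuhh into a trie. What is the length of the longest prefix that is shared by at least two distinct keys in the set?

The deepest shared node is where two words last agree before diverging.
"uiuuh" and "uiuuhh" agree on "uiuuh" (5 characters) before diverging; nothing deeper is shared.
Longest shared-prefix length: 5

5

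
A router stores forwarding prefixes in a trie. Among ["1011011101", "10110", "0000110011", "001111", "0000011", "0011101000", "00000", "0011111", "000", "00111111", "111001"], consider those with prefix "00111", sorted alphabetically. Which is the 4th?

DFS of the "00111" subtree visits, in order: "0011101000", "001111", "0011111", "00111111"
The 4th is 00111111.

00111111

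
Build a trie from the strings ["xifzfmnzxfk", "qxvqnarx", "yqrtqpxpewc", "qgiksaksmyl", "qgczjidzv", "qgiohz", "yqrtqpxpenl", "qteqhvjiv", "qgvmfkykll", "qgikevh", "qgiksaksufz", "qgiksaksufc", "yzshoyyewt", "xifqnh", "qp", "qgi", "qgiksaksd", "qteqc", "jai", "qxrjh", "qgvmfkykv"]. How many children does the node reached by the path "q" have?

4

Walk "q" from the root, arriving at one node.
Distinct next characters after "q": g, p, t, x.
That node has 4 child edges.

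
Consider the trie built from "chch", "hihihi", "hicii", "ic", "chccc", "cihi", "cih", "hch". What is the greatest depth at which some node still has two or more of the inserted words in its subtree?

3

Look for the deepest trie node that still has at least two words in its subtree.
e.g. "chccc" and "chch" share the prefix "chc" of length 3; no pair shares a longer one.
Longest shared-prefix length: 3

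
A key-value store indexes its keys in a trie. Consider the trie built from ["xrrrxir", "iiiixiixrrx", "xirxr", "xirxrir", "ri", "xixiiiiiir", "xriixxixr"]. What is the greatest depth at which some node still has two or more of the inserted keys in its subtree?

Equivalently: take the maximum, over all pairs, of their longest common prefix length.
"xirxr" and "xirxrir" agree on "xirxr" (5 characters) before diverging; nothing deeper is shared.
Longest shared-prefix length: 5

5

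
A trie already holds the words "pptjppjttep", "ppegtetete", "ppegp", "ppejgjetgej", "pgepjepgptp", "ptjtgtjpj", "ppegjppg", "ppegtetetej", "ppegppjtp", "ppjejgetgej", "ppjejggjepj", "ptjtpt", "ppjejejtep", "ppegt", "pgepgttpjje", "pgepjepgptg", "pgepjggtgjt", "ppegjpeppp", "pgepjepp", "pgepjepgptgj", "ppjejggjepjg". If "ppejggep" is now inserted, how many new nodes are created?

3

The longest prefix of "ppejggep" already in the trie is "ppejg" (length 5).
Each of the 3 remaining characters creates one node.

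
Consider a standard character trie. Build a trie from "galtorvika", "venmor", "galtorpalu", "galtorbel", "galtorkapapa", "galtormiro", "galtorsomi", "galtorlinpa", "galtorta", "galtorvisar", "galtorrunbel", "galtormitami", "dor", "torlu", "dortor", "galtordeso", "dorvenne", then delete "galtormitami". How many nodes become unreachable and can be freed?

4

Walk "galtormitami" from the leaf back toward the root, removing each node that no remaining word uses.
The suffix "tami" (4 nodes) is used only by "galtormitami"; the node for "galtormi" still has the child "r", so pruning stops there.
Nodes removed: 4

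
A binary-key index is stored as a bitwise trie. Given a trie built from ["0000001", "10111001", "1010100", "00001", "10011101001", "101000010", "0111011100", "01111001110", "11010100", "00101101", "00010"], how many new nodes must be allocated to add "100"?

0

"100" is already a full path in the trie; only an end-marker is added.
No new nodes are needed: 0.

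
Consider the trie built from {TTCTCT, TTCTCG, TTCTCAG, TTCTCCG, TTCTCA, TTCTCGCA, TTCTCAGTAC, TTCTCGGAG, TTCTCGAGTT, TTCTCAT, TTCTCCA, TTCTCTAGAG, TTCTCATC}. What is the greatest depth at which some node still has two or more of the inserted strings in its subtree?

7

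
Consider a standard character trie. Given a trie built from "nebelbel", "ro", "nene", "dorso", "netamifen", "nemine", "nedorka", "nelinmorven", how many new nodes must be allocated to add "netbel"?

"net" is already a path in the trie; the remaining "bel" must be added.
Each of the 3 remaining characters creates one node.

3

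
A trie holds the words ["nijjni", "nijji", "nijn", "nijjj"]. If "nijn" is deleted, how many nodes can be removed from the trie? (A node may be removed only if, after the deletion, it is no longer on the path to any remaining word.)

After clearing the end-marker at "nijn", prune upward until reaching a node still needed by another word.
The suffix "n" (1 node) is used only by "nijn"; the node for "nij" still has the child "j", so pruning stops there.
Nodes removed: 1

1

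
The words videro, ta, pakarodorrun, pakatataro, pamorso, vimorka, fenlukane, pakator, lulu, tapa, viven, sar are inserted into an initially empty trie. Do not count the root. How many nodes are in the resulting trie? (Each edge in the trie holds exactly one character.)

For each word, the new-node count is its length minus the longest prefix already in the trie:
  "videro" → 6 new (v, i, d, e, r, o)
  "ta" → 2 new (t, a)
  "pakarodorrun" → 12 new (p, a, k, a, r, o, d, o, r, r, u, n)
  "pakatataro" → prefix "paka" already present; 6 new (t, a, t, a, r, o)
  "pamorso" → prefix "pa" already present; 5 new (m, o, r, s, o)
  "vimorka" → prefix "vi" already present; 5 new (m, o, r, k, a)
  "fenlukane" → 9 new (f, e, n, l, u, k, a, n, e)
  "pakator" → prefix "pakat" already present; 2 new (o, r)
  "lulu" → 4 new (l, u, l, u)
  "tapa" → prefix "ta" already present; 2 new (p, a)
  "viven" → prefix "vi" already present; 3 new (v, e, n)
  "sar" → 3 new (s, a, r)
Total nodes = 6 + 2 + 12 + 6 + 5 + 5 + 9 + 2 + 4 + 2 + 3 + 3 = 59

59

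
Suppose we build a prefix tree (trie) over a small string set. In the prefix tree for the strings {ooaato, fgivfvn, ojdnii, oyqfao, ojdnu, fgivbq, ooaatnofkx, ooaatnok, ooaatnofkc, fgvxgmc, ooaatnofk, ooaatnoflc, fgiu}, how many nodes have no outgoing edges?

12

Leaves are exactly the stored words that no other stored word extends.
Those words: "fgiu", "fgivbq", "fgivfvn", "fgvxgmc", "ojdnii", "ojdnu", "ooaatnofkc", "ooaatnofkx", "ooaatnoflc", "ooaatnok", "ooaato", "oyqfao"
Leaf count: 12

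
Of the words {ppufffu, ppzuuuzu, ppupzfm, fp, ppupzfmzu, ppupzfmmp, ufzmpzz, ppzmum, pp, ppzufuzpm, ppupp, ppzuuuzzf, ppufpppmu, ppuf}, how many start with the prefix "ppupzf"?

3

Walk to "ppupzf"; the words in its subtree are exactly those with that prefix.
Matches: "ppupzfm", "ppupzfmmp", "ppupzfmzu"
Count: 3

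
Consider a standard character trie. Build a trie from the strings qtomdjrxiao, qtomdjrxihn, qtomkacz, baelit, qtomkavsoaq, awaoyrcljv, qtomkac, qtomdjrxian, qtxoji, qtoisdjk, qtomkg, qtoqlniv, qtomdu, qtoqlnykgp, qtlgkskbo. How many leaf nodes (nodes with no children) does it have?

14

A leaf is a node with no children — equivalently, the end of a word that is not a proper prefix of any other stored word.
Those words: "awaoyrcljv", "baelit", "qtlgkskbo", "qtoisdjk", "qtomdjrxian", "qtomdjrxiao", "qtomdjrxihn", "qtomdu", "qtomkacz", "qtomkavsoaq", "qtomkg", "qtoqlniv", "qtoqlnykgp", "qtxoji"
Leaf count: 14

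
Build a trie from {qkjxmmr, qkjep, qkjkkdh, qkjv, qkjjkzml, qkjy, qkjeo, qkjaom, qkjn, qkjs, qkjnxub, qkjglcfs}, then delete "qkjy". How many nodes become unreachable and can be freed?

A node on "qkjy"'s path can go only if nothing else ends at it or branches off below it.
The suffix "y" (1 node) is used only by "qkjy"; the node for "qkj" still has the child "x", so pruning stops there.
Nodes removed: 1

1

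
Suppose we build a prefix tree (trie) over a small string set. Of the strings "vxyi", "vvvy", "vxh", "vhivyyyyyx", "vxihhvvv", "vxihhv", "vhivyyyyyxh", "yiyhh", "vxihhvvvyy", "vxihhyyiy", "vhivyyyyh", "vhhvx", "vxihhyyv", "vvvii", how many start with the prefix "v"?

13

Filter for entries beginning with "v":
Words under "v": vhhvx, vhivyyyyh, vhivyyyyyx, vhivyyyyyxh, vvvii, vvvy, vxh, vxihhv, vxihhvvv, vxihhvvvyy, vxihhyyiy, vxihhyyv, vxyi
Count: 13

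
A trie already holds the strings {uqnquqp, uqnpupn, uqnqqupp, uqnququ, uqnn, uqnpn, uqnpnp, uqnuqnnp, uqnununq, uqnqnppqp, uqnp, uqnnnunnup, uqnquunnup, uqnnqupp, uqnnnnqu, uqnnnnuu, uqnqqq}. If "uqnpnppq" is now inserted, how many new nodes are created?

2

The longest prefix of "uqnpnppq" already in the trie is "uqnpnp" (length 6).
Each of the 2 remaining characters creates one node.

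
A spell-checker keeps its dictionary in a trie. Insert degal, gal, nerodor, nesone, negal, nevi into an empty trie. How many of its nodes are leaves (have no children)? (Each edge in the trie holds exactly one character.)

A leaf is a node with no children — equivalently, the end of a word that is not a proper prefix of any other stored word.
Those words: "degal", "gal", "negal", "nerodor", "nesone", "nevi"
Leaf count: 6

6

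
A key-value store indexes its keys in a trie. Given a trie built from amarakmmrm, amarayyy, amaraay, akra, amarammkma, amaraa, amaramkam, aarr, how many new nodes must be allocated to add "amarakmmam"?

2

Walking "amarakmmam" from the root, the first 8 characters ("amarakmm") follow existing edges; "a" is the first miss.
Each of the 2 remaining characters creates one node.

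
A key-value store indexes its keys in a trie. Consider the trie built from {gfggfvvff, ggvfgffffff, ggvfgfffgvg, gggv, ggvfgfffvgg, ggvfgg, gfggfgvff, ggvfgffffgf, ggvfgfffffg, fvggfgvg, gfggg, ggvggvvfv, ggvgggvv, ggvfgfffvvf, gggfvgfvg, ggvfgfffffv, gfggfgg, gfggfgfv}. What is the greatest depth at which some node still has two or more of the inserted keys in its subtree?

10

The deepest shared node is where two words last agree before diverging.
e.g. "ggvfgffffff" and "ggvfgfffffg" share the prefix "ggvfgfffff" of length 10; no pair shares a longer one.
Longest shared-prefix length: 10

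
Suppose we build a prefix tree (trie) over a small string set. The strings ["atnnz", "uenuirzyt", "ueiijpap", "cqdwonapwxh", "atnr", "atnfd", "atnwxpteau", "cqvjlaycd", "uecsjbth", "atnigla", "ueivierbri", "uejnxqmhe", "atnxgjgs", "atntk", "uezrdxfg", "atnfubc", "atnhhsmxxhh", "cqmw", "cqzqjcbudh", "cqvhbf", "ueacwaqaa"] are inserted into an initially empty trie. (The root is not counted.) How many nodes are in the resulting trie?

116

Trace insertions, counting only characters that open a new branch:
  "atnnz" → 5 new (a, t, n, n, z)
  "uenuirzyt" → 9 new (u, e, n, u, i, r, z, y, t)
  "ueiijpap" → prefix "ue" already present; 6 new (i, i, j, p, a, p)
  "cqdwonapwxh" → 11 new (c, q, d, w, o, n, a, p, w, x, h)
  "atnr" → prefix "atn" already present; 1 new (r)
  "atnfd" → prefix "atn" already present; 2 new (f, d)
  "atnwxpteau" → prefix "atn" already present; 7 new (w, x, p, t, e, a, u)
  "cqvjlaycd" → prefix "cq" already present; 7 new (v, j, l, a, y, c, d)
  "uecsjbth" → prefix "ue" already present; 6 new (c, s, j, b, t, h)
  "atnigla" → prefix "atn" already present; 4 new (i, g, l, a)
  "ueivierbri" → prefix "uei" already present; 7 new (v, i, e, r, b, r, i)
  "uejnxqmhe" → prefix "ue" already present; 7 new (j, n, x, q, m, h, e)
  "atnxgjgs" → prefix "atn" already present; 5 new (x, g, j, g, s)
  "atntk" → prefix "atn" already present; 2 new (t, k)
  "uezrdxfg" → prefix "ue" already present; 6 new (z, r, d, x, f, g)
  "atnfubc" → prefix "atnf" already present; 3 new (u, b, c)
  "atnhhsmxxhh" → prefix "atn" already present; 8 new (h, h, s, m, x, x, h, h)
  "cqmw" → prefix "cq" already present; 2 new (m, w)
  "cqzqjcbudh" → prefix "cq" already present; 8 new (z, q, j, c, b, u, d, h)
  "cqvhbf" → prefix "cqv" already present; 3 new (h, b, f)
  "ueacwaqaa" → prefix "ue" already present; 7 new (a, c, w, a, q, a, a)
Total nodes = 5 + 9 + 6 + 11 + 1 + 2 + 7 + 7 + 6 + 4 + 7 + 7 + 5 + 2 + 6 + 3 + 8 + 2 + 8 + 3 + 7 = 116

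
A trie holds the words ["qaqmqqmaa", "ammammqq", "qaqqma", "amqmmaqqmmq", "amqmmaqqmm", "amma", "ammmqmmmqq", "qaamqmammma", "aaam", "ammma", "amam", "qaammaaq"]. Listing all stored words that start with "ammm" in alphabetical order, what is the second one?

ammmqmmmqq

DFS of the "ammm" subtree visits, in order: "ammma", "ammmqmmmqq"
Position 2: ammmqmmmqq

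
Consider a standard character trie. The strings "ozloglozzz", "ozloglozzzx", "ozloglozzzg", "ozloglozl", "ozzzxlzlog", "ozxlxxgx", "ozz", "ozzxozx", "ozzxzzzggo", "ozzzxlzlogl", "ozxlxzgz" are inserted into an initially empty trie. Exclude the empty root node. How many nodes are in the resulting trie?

41

Insert word by word; a character creates a node only if that edge doesn't already exist:
  "ozloglozzz" → 10 new (o, z, l, o, g, l, o, z, z, z)
  "ozloglozzzx" → prefix "ozloglozzz" already present; 1 new (x)
  "ozloglozzzg" → prefix "ozloglozzz" already present; 1 new (g)
  "ozloglozl" → prefix "ozlogloz" already present; 1 new (l)
  "ozzzxlzlog" → prefix "oz" already present; 8 new (z, z, x, l, z, l, o, g)
  "ozxlxxgx" → prefix "oz" already present; 6 new (x, l, x, x, g, x)
  "ozz" → prefix "ozz" already present; 0 new (none)
  "ozzxozx" → prefix "ozz" already present; 4 new (x, o, z, x)
  "ozzxzzzggo" → prefix "ozzx" already present; 6 new (z, z, z, g, g, o)
  "ozzzxlzlogl" → prefix "ozzzxlzlog" already present; 1 new (l)
  "ozxlxzgz" → prefix "ozxlx" already present; 3 new (z, g, z)
Total nodes = 10 + 1 + 1 + 1 + 8 + 6 + 0 + 4 + 6 + 1 + 3 = 41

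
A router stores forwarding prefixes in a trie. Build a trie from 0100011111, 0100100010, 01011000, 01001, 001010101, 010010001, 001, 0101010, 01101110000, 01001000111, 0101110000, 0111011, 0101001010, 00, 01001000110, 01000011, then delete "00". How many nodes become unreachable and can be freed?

Walk "00" from the leaf back toward the root, removing each node that no remaining word uses.
Every node on "00" is still needed (e.g. by "001010101"), so nothing is freed.
Nodes removed: 0

0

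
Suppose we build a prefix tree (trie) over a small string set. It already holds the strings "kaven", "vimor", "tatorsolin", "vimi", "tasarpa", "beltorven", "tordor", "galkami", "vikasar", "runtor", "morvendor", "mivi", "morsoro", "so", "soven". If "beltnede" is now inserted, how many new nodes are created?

4

The longest prefix of "beltnede" already in the trie is "belt" (length 4).
Each of the 4 remaining characters creates one node.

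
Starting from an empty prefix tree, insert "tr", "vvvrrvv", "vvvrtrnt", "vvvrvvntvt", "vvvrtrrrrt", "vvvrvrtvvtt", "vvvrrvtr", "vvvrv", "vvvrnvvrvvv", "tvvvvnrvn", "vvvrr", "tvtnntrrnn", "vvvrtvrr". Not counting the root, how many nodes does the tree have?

57

For each word, the new-node count is its length minus the longest prefix already in the trie:
  "tr" → 2 new (t, r)
  "vvvrrvv" → 7 new (v, v, v, r, r, v, v)
  "vvvrtrnt" → prefix "vvvr" already present; 4 new (t, r, n, t)
  "vvvrvvntvt" → prefix "vvvr" already present; 6 new (v, v, n, t, v, t)
  "vvvrtrrrrt" → prefix "vvvrtr" already present; 4 new (r, r, r, t)
  "vvvrvrtvvtt" → prefix "vvvrv" already present; 6 new (r, t, v, v, t, t)
  "vvvrrvtr" → prefix "vvvrrv" already present; 2 new (t, r)
  "vvvrv" → prefix "vvvrv" already present; 0 new (none)
  "vvvrnvvrvvv" → prefix "vvvr" already present; 7 new (n, v, v, r, v, v, v)
  "tvvvvnrvn" → prefix "t" already present; 8 new (v, v, v, v, n, r, v, n)
  "vvvrr" → prefix "vvvrr" already present; 0 new (none)
  "tvtnntrrnn" → prefix "tv" already present; 8 new (t, n, n, t, r, r, n, n)
  "vvvrtvrr" → prefix "vvvrt" already present; 3 new (v, r, r)
Total nodes = 2 + 7 + 4 + 6 + 4 + 6 + 2 + 0 + 7 + 8 + 0 + 8 + 3 = 57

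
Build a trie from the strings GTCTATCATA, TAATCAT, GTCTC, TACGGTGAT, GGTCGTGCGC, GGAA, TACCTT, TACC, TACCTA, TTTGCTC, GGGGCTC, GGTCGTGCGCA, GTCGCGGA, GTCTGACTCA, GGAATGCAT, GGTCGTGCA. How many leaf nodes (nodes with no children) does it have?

A leaf is a node with no children — equivalently, the end of a word that is not a proper prefix of any other stored word.
Those words: "GGAATGCAT", "GGGGCTC", "GGTCGTGCA", "GGTCGTGCGCA", "GTCGCGGA", "GTCTATCATA", "GTCTC", "GTCTGACTCA", "TAATCAT", "TACCTA", "TACCTT", "TACGGTGAT", "TTTGCTC"
Leaf count: 13

13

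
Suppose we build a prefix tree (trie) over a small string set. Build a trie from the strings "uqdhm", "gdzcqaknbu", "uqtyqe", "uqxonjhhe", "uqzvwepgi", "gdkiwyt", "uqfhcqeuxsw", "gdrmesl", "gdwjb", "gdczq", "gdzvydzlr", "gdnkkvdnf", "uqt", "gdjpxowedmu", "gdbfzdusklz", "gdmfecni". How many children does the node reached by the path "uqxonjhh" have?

Follow the path "uqxonjhh" to its node, then look at its outgoing edges.
Characters that immediately follow "uqxonjhh" among the stored strings: {e}.
That node has 1 child edge.

1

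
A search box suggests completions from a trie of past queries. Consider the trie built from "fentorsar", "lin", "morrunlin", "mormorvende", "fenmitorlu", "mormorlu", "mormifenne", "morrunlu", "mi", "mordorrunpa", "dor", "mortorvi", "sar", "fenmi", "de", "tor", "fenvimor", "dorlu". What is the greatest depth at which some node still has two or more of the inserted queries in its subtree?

7

Equivalently: take the maximum, over all pairs, of their longest common prefix length.
e.g. "morrunlin" and "morrunlu" share the prefix "morrunl" of length 7; no pair shares a longer one.
Longest shared-prefix length: 7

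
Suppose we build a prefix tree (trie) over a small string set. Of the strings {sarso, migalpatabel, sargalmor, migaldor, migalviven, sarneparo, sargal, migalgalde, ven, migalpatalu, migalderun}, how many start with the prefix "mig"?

Filter for entries beginning with "mig":
Matches: "migalderun", "migaldor", "migalgalde", "migalpatabel", "migalpatalu", "migalviven"
Count: 6

6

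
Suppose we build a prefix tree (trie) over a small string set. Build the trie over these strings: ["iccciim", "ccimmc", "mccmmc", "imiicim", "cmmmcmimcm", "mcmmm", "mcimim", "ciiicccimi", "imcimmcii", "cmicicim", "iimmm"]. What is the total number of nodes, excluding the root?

67

For each word, the new-node count is its length minus the longest prefix already in the trie:
  "iccciim" → 7 new (i, c, c, c, i, i, m)
  "ccimmc" → 6 new (c, c, i, m, m, c)
  "mccmmc" → 6 new (m, c, c, m, m, c)
  "imiicim" → prefix "i" already present; 6 new (m, i, i, c, i, m)
  "cmmmcmimcm" → prefix "c" already present; 9 new (m, m, m, c, m, i, m, c, m)
  "mcmmm" → prefix "mc" already present; 3 new (m, m, m)
  "mcimim" → prefix "mc" already present; 4 new (i, m, i, m)
  "ciiicccimi" → prefix "c" already present; 9 new (i, i, i, c, c, c, i, m, i)
  "imcimmcii" → prefix "im" already present; 7 new (c, i, m, m, c, i, i)
  "cmicicim" → prefix "cm" already present; 6 new (i, c, i, c, i, m)
  "iimmm" → prefix "i" already present; 4 new (i, m, m, m)
Total nodes = 7 + 6 + 6 + 6 + 9 + 3 + 4 + 9 + 7 + 6 + 4 = 67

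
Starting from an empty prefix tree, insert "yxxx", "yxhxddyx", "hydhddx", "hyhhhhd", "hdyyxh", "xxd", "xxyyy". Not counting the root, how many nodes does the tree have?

33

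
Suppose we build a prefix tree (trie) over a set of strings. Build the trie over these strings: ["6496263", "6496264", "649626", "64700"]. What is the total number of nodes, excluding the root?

11

Insert word by word; a character creates a node only if that edge doesn't already exist:
  "6496263" → 7 new (6, 4, 9, 6, 2, 6, 3)
  "6496264" → prefix "649626" already present; 1 new (4)
  "649626" → prefix "649626" already present; 0 new (none)
  "64700" → prefix "64" already present; 3 new (7, 0, 0)
Total nodes = 7 + 1 + 0 + 3 = 11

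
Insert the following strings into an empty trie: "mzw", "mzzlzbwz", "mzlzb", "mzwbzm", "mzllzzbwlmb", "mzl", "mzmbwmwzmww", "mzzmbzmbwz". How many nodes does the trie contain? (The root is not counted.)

39

Insert word by word; a character creates a node only if that edge doesn't already exist:
  "mzw" → 3 new (m, z, w)
  "mzzlzbwz" → prefix "mz" already present; 6 new (z, l, z, b, w, z)
  "mzlzb" → prefix "mz" already present; 3 new (l, z, b)
  "mzwbzm" → prefix "mzw" already present; 3 new (b, z, m)
  "mzllzzbwlmb" → prefix "mzl" already present; 8 new (l, z, z, b, w, l, m, b)
  "mzl" → prefix "mzl" already present; 0 new (none)
  "mzmbwmwzmww" → prefix "mz" already present; 9 new (m, b, w, m, w, z, m, w, w)
  "mzzmbzmbwz" → prefix "mzz" already present; 7 new (m, b, z, m, b, w, z)
Total nodes = 3 + 6 + 3 + 3 + 8 + 0 + 9 + 7 = 39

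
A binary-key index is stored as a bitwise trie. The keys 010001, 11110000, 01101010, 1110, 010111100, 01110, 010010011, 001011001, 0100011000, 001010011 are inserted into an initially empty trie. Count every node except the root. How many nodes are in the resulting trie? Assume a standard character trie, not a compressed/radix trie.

For each word, the new-node count is its length minus the longest prefix already in the trie:
  "010001" → 6 new (0, 1, 0, 0, 0, 1)
  "11110000" → 8 new (1, 1, 1, 1, 0, 0, 0, 0)
  "01101010" → prefix "01" already present; 6 new (1, 0, 1, 0, 1, 0)
  "1110" → prefix "111" already present; 1 new (0)
  "010111100" → prefix "010" already present; 6 new (1, 1, 1, 1, 0, 0)
  "01110" → prefix "011" already present; 2 new (1, 0)
  "010010011" → prefix "0100" already present; 5 new (1, 0, 0, 1, 1)
  "001011001" → prefix "0" already present; 8 new (0, 1, 0, 1, 1, 0, 0, 1)
  "0100011000" → prefix "010001" already present; 4 new (1, 0, 0, 0)
  "001010011" → prefix "00101" already present; 4 new (0, 0, 1, 1)
Total nodes = 6 + 8 + 6 + 1 + 6 + 2 + 5 + 8 + 4 + 4 = 50

50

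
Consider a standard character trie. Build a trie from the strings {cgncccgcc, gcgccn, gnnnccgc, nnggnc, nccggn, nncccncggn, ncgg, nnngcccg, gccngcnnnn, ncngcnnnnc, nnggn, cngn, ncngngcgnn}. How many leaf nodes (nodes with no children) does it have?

A leaf is a node with no children — equivalently, the end of a word that is not a proper prefix of any other stored word.
Those words: "cgncccgcc", "cngn", "gccngcnnnn", "gcgccn", "gnnnccgc", "nccggn", "ncgg", "ncngcnnnnc", "ncngngcgnn", "nncccncggn", "nnggnc", "nnngcccg"
Leaf count: 12

12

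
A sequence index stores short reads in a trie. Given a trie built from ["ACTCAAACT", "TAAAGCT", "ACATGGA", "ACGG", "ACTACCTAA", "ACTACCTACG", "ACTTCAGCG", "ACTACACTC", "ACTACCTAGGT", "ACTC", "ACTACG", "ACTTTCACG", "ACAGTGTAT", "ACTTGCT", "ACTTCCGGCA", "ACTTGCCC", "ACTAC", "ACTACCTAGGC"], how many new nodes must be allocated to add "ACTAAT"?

2

The longest prefix of "ACTAAT" already in the trie is "ACTA" (length 4).
So 6 − 4 = 2 new nodes.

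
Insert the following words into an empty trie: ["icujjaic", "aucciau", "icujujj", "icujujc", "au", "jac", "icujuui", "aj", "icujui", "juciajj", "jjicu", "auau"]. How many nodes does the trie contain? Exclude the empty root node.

38

Trie structure (* marks end of a word):
(root)
├─ a
│  ├─ j *
│  └─ u *
│     ├─ a
│     │  └─ u *
│     └─ c
│        └─ c
│           └─ i
│              └─ a
│                 └─ u *
├─ i
│  └─ c
│     └─ u
│        └─ j
│           ├─ j
│           │  └─ a
│           │     └─ i
│           │        └─ c *
│           └─ u
│              ├─ i *
│              ├─ j
│              │  ├─ c *
│              │  └─ j *
│              └─ u
│                 └─ i *
└─ j
   ├─ a
   │  └─ c *
   ├─ j
   │  └─ i
   │     └─ c
   │        └─ u *
   └─ u
      └─ c
         └─ i
            └─ a
               └─ j
                  └─ j *
Counting every labelled node above: 38.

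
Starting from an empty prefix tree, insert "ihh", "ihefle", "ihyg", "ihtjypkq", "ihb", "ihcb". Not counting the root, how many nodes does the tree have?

18

Trace insertions, counting only characters that open a new branch:
  "ihh" → 3 new (i, h, h)
  "ihefle" → prefix "ih" already present; 4 new (e, f, l, e)
  "ihyg" → prefix "ih" already present; 2 new (y, g)
  "ihtjypkq" → prefix "ih" already present; 6 new (t, j, y, p, k, q)
  "ihb" → prefix "ih" already present; 1 new (b)
  "ihcb" → prefix "ih" already present; 2 new (c, b)
Total nodes = 3 + 4 + 2 + 6 + 1 + 2 = 18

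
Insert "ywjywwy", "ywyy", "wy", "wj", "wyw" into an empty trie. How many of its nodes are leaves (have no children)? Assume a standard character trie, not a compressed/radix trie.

4

A leaf is a node with no children — equivalently, the end of a word that is not a proper prefix of any other stored word.
Those words: "wj", "wyw", "ywjywwy", "ywyy"
Leaf count: 4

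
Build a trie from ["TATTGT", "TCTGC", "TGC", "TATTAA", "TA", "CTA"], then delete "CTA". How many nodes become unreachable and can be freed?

3

Walk "CTA" from the leaf back toward the root, removing each node that no remaining word uses.
No other word shares any prefix with "CTA", so all 3 of its nodes go.
Nodes removed: 3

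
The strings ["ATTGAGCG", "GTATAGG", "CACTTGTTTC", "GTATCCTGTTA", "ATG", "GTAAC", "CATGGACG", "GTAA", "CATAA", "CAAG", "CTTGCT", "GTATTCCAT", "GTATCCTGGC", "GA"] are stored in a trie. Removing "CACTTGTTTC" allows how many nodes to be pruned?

8

After clearing the end-marker at "CACTTGTTTC", prune upward until reaching a node still needed by another word.
The suffix "CTTGTTTC" (8 nodes) is used only by "CACTTGTTTC"; the node for "CA" still has the child "T", so pruning stops there.
Nodes removed: 8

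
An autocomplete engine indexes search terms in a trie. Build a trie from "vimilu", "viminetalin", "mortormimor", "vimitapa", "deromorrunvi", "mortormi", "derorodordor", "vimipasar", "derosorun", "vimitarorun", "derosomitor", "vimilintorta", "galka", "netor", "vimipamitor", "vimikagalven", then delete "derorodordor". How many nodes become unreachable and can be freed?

A node on "derorodordor"'s path can go only if nothing else ends at it or branches off below it.
The suffix "rodordor" (8 nodes) is used only by "derorodordor"; the node for "dero" still has the child "m", so pruning stops there.
Nodes removed: 8

8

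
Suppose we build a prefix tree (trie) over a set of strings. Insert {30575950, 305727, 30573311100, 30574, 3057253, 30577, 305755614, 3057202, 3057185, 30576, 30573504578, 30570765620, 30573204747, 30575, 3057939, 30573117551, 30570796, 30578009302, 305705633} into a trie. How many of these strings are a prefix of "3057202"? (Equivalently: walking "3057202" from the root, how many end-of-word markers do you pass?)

1

Check each prefix of "3057202" against the stored set — each match is an end-marker on the path.
Prefixes of the query that are stored words: "3057202"
Count: 1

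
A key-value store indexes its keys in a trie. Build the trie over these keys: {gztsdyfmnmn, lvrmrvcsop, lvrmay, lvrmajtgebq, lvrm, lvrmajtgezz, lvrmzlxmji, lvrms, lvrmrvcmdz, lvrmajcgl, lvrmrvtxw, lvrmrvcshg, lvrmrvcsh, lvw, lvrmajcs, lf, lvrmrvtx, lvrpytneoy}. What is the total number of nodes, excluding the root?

59

For each word, the new-node count is its length minus the longest prefix already in the trie:
  "gztsdyfmnmn" → 11 new (g, z, t, s, d, y, f, m, n, m, n)
  "lvrmrvcsop" → 10 new (l, v, r, m, r, v, c, s, o, p)
  "lvrmay" → prefix "lvrm" already present; 2 new (a, y)
  "lvrmajtgebq" → prefix "lvrma" already present; 6 new (j, t, g, e, b, q)
  "lvrm" → prefix "lvrm" already present; 0 new (none)
  "lvrmajtgezz" → prefix "lvrmajtge" already present; 2 new (z, z)
  "lvrmzlxmji" → prefix "lvrm" already present; 6 new (z, l, x, m, j, i)
  "lvrms" → prefix "lvrm" already present; 1 new (s)
  "lvrmrvcmdz" → prefix "lvrmrvc" already present; 3 new (m, d, z)
  "lvrmajcgl" → prefix "lvrmaj" already present; 3 new (c, g, l)
  "lvrmrvtxw" → prefix "lvrmrv" already present; 3 new (t, x, w)
  "lvrmrvcshg" → prefix "lvrmrvcs" already present; 2 new (h, g)
  "lvrmrvcsh" → prefix "lvrmrvcsh" already present; 0 new (none)
  "lvw" → prefix "lv" already present; 1 new (w)
  "lvrmajcs" → prefix "lvrmajc" already present; 1 new (s)
  "lf" → prefix "l" already present; 1 new (f)
  "lvrmrvtx" → prefix "lvrmrvtx" already present; 0 new (none)
  "lvrpytneoy" → prefix "lvr" already present; 7 new (p, y, t, n, e, o, y)
Total nodes = 11 + 10 + 2 + 6 + 0 + 2 + 6 + 1 + 3 + 3 + 3 + 2 + 0 + 1 + 1 + 1 + 0 + 7 = 59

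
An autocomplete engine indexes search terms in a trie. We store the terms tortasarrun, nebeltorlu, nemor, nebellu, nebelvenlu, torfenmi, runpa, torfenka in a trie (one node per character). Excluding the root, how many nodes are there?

Insert word by word; a character creates a node only if that edge doesn't already exist:
  "tortasarrun" → 11 new (t, o, r, t, a, s, a, r, r, u, n)
  "nebeltorlu" → 10 new (n, e, b, e, l, t, o, r, l, u)
  "nemor" → prefix "ne" already present; 3 new (m, o, r)
  "nebellu" → prefix "nebel" already present; 2 new (l, u)
  "nebelvenlu" → prefix "nebel" already present; 5 new (v, e, n, l, u)
  "torfenmi" → prefix "tor" already present; 5 new (f, e, n, m, i)
  "runpa" → 5 new (r, u, n, p, a)
  "torfenka" → prefix "torfen" already present; 2 new (k, a)
Total nodes = 11 + 10 + 3 + 2 + 5 + 5 + 5 + 2 = 43

43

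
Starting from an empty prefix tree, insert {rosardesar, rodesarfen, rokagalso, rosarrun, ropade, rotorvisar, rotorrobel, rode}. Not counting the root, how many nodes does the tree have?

For each word, the new-node count is its length minus the longest prefix already in the trie:
  "rosardesar" → 10 new (r, o, s, a, r, d, e, s, a, r)
  "rodesarfen" → prefix "ro" already present; 8 new (d, e, s, a, r, f, e, n)
  "rokagalso" → prefix "ro" already present; 7 new (k, a, g, a, l, s, o)
  "rosarrun" → prefix "rosar" already present; 3 new (r, u, n)
  "ropade" → prefix "ro" already present; 4 new (p, a, d, e)
  "rotorvisar" → prefix "ro" already present; 8 new (t, o, r, v, i, s, a, r)
  "rotorrobel" → prefix "rotor" already present; 5 new (r, o, b, e, l)
  "rode" → prefix "rode" already present; 0 new (none)
Total nodes = 10 + 8 + 7 + 3 + 4 + 8 + 5 + 0 = 45

45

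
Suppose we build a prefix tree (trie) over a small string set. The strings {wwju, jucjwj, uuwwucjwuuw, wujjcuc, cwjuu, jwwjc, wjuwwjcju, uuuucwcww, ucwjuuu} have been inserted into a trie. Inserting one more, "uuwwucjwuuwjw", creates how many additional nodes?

The longest prefix of "uuwwucjwuuwjw" already in the trie is "uuwwucjwuuw" (length 11).
Each of the 2 remaining characters creates one node.

2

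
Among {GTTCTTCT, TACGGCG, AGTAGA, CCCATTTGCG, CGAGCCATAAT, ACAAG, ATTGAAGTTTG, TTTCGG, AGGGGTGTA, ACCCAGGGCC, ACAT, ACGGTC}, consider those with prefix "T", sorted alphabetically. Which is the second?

TTTCGG

Filter for "T…" and sort: "TACGGCG", "TTTCGG"
Position 2: TTTCGG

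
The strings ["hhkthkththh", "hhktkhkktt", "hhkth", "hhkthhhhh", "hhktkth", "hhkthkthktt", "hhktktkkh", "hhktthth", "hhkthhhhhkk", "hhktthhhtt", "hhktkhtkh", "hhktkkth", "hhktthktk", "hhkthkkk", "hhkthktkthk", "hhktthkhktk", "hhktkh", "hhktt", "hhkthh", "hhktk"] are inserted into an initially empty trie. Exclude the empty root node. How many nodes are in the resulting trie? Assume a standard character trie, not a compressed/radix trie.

58

For each word, the new-node count is its length minus the longest prefix already in the trie:
  "hhkthkththh" → 11 new (h, h, k, t, h, k, t, h, t, h, h)
  "hhktkhkktt" → prefix "hhkt" already present; 6 new (k, h, k, k, t, t)
  "hhkth" → prefix "hhkth" already present; 0 new (none)
  "hhkthhhhh" → prefix "hhkth" already present; 4 new (h, h, h, h)
  "hhktkth" → prefix "hhktk" already present; 2 new (t, h)
  "hhkthkthktt" → prefix "hhkthkth" already present; 3 new (k, t, t)
  "hhktktkkh" → prefix "hhktkt" already present; 3 new (k, k, h)
  "hhktthth" → prefix "hhkt" already present; 4 new (t, h, t, h)
  "hhkthhhhhkk" → prefix "hhkthhhhh" already present; 2 new (k, k)
  "hhktthhhtt" → prefix "hhktth" already present; 4 new (h, h, t, t)
  "hhktkhtkh" → prefix "hhktkh" already present; 3 new (t, k, h)
  "hhktkkth" → prefix "hhktk" already present; 3 new (k, t, h)
  "hhktthktk" → prefix "hhktth" already present; 3 new (k, t, k)
  "hhkthkkk" → prefix "hhkthk" already present; 2 new (k, k)
  "hhkthktkthk" → prefix "hhkthkt" already present; 4 new (k, t, h, k)
  "hhktthkhktk" → prefix "hhktthk" already present; 4 new (h, k, t, k)
  "hhktkh" → prefix "hhktkh" already present; 0 new (none)
  "hhktt" → prefix "hhktt" already present; 0 new (none)
  "hhkthh" → prefix "hhkthh" already present; 0 new (none)
  "hhktk" → prefix "hhktk" already present; 0 new (none)
Total nodes = 11 + 6 + 0 + 4 + 2 + 3 + 3 + 4 + 2 + 4 + 3 + 3 + 3 + 2 + 4 + 4 + 0 + 0 + 0 + 0 = 58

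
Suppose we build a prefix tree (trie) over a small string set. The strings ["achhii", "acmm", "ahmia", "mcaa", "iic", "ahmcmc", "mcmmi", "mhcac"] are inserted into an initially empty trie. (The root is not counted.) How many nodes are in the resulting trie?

29

For each word, the new-node count is its length minus the longest prefix already in the trie:
  "achhii" → 6 new (a, c, h, h, i, i)
  "acmm" → prefix "ac" already present; 2 new (m, m)
  "ahmia" → prefix "a" already present; 4 new (h, m, i, a)
  "mcaa" → 4 new (m, c, a, a)
  "iic" → 3 new (i, i, c)
  "ahmcmc" → prefix "ahm" already present; 3 new (c, m, c)
  "mcmmi" → prefix "mc" already present; 3 new (m, m, i)
  "mhcac" → prefix "m" already present; 4 new (h, c, a, c)
Total nodes = 6 + 2 + 4 + 4 + 3 + 3 + 3 + 4 = 29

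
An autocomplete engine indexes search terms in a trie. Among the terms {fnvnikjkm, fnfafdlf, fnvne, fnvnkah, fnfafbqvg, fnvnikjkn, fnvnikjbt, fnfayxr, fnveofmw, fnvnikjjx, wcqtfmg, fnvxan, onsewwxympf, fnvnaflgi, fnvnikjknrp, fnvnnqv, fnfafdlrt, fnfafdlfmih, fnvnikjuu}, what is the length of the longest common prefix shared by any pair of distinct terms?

Look for the deepest trie node that still has at least two words in its subtree.
"fnvnikjkn" and "fnvnikjknrp" agree on "fnvnikjkn" (9 characters) before diverging; nothing deeper is shared.
Longest shared-prefix length: 9

9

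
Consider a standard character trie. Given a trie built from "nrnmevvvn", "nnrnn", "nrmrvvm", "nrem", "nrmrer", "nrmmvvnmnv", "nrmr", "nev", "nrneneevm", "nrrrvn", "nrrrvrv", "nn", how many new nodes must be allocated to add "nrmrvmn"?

Walking "nrmrvmn" from the root, the first 5 characters ("nrmrv") follow existing edges; "m" is the first miss.
So 7 − 5 = 2 new nodes.

2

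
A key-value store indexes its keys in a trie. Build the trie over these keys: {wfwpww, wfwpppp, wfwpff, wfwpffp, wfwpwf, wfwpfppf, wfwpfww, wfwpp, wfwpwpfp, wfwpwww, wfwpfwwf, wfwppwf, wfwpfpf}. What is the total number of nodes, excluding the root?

Trie structure (* marks end of a word):
(root)
└─ w
   └─ f
      └─ w
         └─ p
            ├─ f
            │  ├─ f *
            │  │  └─ p *
            │  ├─ p
            │  │  ├─ f *
            │  │  └─ p
            │  │     └─ f *
            │  └─ w
            │     └─ w *
            │        └─ f *
            ├─ p *
            │  ├─ p
            │  │  └─ p *
            │  └─ w
            │     └─ f *
            └─ w
               ├─ f *
               ├─ p
               │  └─ f
               │     └─ p *
               └─ w *
                  └─ w *
Counting every labelled node above: 26.

26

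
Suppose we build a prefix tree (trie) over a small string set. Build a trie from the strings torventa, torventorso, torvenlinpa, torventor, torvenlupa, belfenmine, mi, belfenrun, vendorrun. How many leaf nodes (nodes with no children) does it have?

Leaves are exactly the stored words that no other stored word extends.
Those words: "belfenmine", "belfenrun", "mi", "torvenlinpa", "torvenlupa", "torventa", "torventorso", "vendorrun"
Leaf count: 8

8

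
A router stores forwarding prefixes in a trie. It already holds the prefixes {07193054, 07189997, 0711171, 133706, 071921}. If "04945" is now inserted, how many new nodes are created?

"0" is already a path in the trie; the remaining "4945" must be added.
Each of the 4 remaining characters creates one node.

4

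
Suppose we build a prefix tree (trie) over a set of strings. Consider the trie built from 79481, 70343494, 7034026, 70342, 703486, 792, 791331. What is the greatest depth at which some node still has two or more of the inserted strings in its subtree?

Look for the deepest trie node that still has at least two words in its subtree.
"7034026" and "70342" agree on "7034" (4 characters) before diverging; nothing deeper is shared.
Longest shared-prefix length: 4

4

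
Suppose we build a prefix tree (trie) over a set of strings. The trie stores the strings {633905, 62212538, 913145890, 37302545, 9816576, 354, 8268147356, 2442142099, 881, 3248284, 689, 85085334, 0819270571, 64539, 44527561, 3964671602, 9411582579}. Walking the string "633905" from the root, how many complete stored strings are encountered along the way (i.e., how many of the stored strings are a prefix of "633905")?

1

Check each prefix of "633905" against the stored set — each match is an end-marker on the path.
Prefixes of the query that are stored words: "633905"
Count: 1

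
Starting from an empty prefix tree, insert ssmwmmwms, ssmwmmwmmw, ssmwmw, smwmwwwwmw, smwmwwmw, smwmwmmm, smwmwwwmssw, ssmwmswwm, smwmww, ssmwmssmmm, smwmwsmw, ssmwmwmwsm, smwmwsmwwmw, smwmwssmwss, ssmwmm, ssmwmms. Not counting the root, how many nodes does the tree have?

54

Insert word by word; a character creates a node only if that edge doesn't already exist:
  "ssmwmmwms" → 9 new (s, s, m, w, m, m, w, m, s)
  "ssmwmmwmmw" → prefix "ssmwmmwm" already present; 2 new (m, w)
  "ssmwmw" → prefix "ssmwm" already present; 1 new (w)
  "smwmwwwwmw" → prefix "s" already present; 9 new (m, w, m, w, w, w, w, m, w)
  "smwmwwmw" → prefix "smwmww" already present; 2 new (m, w)
  "smwmwmmm" → prefix "smwmw" already present; 3 new (m, m, m)
  "smwmwwwmssw" → prefix "smwmwww" already present; 4 new (m, s, s, w)
  "ssmwmswwm" → prefix "ssmwm" already present; 4 new (s, w, w, m)
  "smwmww" → prefix "smwmww" already present; 0 new (none)
  "ssmwmssmmm" → prefix "ssmwms" already present; 4 new (s, m, m, m)
  "smwmwsmw" → prefix "smwmw" already present; 3 new (s, m, w)
  "ssmwmwmwsm" → prefix "ssmwmw" already present; 4 new (m, w, s, m)
  "smwmwsmwwmw" → prefix "smwmwsmw" already present; 3 new (w, m, w)
  "smwmwssmwss" → prefix "smwmws" already present; 5 new (s, m, w, s, s)
  "ssmwmm" → prefix "ssmwmm" already present; 0 new (none)
  "ssmwmms" → prefix "ssmwmm" already present; 1 new (s)
Total nodes = 9 + 2 + 1 + 9 + 2 + 3 + 4 + 4 + 0 + 4 + 3 + 4 + 3 + 5 + 0 + 1 = 54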